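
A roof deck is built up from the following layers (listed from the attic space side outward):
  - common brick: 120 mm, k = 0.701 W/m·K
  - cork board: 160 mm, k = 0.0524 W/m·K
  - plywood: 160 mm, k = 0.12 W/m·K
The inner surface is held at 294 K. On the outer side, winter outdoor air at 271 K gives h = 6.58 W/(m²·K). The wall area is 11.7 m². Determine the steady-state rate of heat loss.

Q ≈ 57.1 W

Using the resistance-network approach (series):
R_common brick = L/(kA) = 0.12/(0.701×11.7) = 0.01463 K/W
R_cork board = L/(kA) = 0.16/(0.0524×11.7) = 0.261 K/W
R_plywood = L/(kA) = 0.16/(0.12×11.7) = 0.114 K/W
R_outer film = 1/(h_o·A) = 1/(6.58×11.7) = 0.01299 K/W
R_total = 0.4026 K/W
Q = ΔT / R_total = 23 / 0.4026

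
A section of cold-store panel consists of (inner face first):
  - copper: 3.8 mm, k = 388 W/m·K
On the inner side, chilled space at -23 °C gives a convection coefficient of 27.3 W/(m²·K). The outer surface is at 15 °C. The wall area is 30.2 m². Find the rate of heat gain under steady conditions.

Thermal resistances in series:
R_inner film = 1/(h_i·A) = 1/(27.3×30.2) = 0.001213 K/W
R_copper = L/(kA) = 0.0038/(388×30.2) = 3.243×10^-7 K/W
R_total = 0.001213 K/W
Q = ΔT / R_total = 38 / 0.001213

Q ≈ 31300 W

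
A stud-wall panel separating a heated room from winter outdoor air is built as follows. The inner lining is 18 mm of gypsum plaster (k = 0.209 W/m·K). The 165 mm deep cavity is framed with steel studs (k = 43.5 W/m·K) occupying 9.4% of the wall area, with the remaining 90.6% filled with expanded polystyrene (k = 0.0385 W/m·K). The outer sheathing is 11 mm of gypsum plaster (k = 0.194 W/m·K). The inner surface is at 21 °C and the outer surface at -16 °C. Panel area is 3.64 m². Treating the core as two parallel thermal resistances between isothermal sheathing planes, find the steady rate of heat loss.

Sheathing layers in series; stud and cavity paths in parallel between them.
R_inner = 0.018/(0.209×3.64) = 0.02366 K/W
R_stud  = 0.165/(43.5×0.094×3.64) = 0.01109 K/W
R_cav   = 0.165/(0.0385×0.906×3.64) = 1.3 K/W
1/R_core = 1/R_stud + 1/R_cav → R_core = 0.01099 K/W
R_outer = 0.011/(0.194×3.64) = 0.01558 K/W
R_total = 0.05023 K/W
Q = ΔT/R_total = 37/0.05023

Q ≈ 737 W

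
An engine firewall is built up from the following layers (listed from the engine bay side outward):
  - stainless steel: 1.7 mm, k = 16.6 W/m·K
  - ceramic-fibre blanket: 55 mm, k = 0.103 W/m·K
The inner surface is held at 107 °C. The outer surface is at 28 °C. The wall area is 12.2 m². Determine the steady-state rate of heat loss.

Using the resistance-network approach (series):
R_stainless steel = L/(kA) = 0.0017/(16.6×12.2) = 8.394×10^-6 K/W
R_ceramic-fibre blanket = L/(kA) = 0.055/(0.103×12.2) = 0.04377 K/W
R_total = 0.04378 K/W
Q = ΔT / R_total = 79 / 0.04378

Q ≈ 1800 W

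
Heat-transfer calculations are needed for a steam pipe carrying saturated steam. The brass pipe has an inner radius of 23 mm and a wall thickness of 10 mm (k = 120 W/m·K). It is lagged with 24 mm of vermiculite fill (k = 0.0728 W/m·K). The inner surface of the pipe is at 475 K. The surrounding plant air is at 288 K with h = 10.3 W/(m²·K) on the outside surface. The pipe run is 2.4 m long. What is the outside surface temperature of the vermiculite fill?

Cylindrical conduction, so R = ln(r₂/r₁)/(2πkL) per layer, in series:
R_brass pipe wall = ln(33/23)/(2π×120×2.4) = 1.995×10^-4 K/W
R_vermiculite fill = ln(57/33)/(2π×0.0728×2.4) = 0.4979 K/W
R_outer film = 1/(h_o·2πr_oL) = 1/(10.3×2π×0.057×2.4) = 0.113 K/W
R_total = 0.611 K/W
Q = ΔT/R_total = 187/0.611
Q = 306 W
T_interface = T_inner − Q·ΣR(inner→interface) = 475 − 306×0.4981

T ≈ 323 K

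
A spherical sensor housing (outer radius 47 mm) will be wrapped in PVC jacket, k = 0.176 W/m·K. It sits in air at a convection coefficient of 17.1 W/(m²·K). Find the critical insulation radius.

For a sphere r_cr = 2k/h = 2×0.176/17.1
r_cr = 20.6 mm; since the bare radius (47 mm) is above r_cr, any added insulation will reduce heat loss.

r_cr ≈ 20.6 mm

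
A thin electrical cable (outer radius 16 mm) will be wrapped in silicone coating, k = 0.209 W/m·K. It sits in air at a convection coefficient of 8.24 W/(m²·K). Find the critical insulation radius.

For a cylinder r_cr = k/h = 0.209/8.24
r_cr = 25.4 mm; since the bare radius (16 mm) is below r_cr, adding a thin layer of insulation will *increase* heat loss.

r_cr ≈ 25.4 mm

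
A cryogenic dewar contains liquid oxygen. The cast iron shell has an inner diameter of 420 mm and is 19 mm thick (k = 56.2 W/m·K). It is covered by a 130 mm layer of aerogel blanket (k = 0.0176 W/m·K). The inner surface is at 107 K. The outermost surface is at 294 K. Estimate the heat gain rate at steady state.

Q ≈ 26.2 W

Spherical conduction: R = (1/r_in − 1/r_out)/(4πk) per layer; series-sum.
R_cast iron shell = (1/0.21 − 1/0.229)/(4π×56.2) = 5.594×10^-4 K/W
R_aerogel blanket = (1/0.229 − 1/0.359)/(4π×0.0176) = 7.15 K/W
R_total = 7.15 K/W
Q = ΔT/R_total = 187/7.15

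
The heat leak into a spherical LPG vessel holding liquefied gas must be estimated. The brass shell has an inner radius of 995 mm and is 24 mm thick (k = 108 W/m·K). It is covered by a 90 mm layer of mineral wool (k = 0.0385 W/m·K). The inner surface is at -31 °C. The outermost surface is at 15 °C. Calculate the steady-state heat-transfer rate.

Spherical conduction: R = (1/r_in − 1/r_out)/(4πk) per layer; series-sum.
R_brass shell = (1/0.995 − 1/1.019)/(4π×108) = 1.744×10^-5 K/W
R_mineral wool = (1/1.019 − 1/1.109)/(4π×0.0385) = 0.1646 K/W
R_total = 0.1646 K/W
Q = ΔT/R_total = 46/0.1646

Q ≈ 279 W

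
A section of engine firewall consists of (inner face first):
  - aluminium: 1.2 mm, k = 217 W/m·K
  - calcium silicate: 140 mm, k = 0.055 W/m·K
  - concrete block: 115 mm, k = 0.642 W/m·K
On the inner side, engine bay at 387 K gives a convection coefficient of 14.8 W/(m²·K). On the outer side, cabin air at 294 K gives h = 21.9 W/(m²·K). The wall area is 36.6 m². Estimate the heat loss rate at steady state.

Q ≈ 1200 W

Model the wall as resistances in series:
R_inner film = 1/(h_i·A) = 1/(14.8×36.6) = 0.001846 K/W
R_aluminium = L/(kA) = 0.0012/(217×36.6) = 1.511×10^-7 K/W
R_calcium silicate = L/(kA) = 0.14/(0.055×36.6) = 0.06955 K/W
R_concrete block = L/(kA) = 0.115/(0.642×36.6) = 0.004894 K/W
R_outer film = 1/(h_o·A) = 1/(21.9×36.6) = 0.001248 K/W
R_total = 0.07754 K/W
Q = ΔT / R_total = 93 / 0.07754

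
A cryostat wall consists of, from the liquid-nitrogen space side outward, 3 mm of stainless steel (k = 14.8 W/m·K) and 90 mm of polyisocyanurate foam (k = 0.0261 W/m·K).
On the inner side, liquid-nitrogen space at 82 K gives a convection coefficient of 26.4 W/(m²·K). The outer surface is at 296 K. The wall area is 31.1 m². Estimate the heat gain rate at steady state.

Q ≈ 1910 W

Model the wall as resistances in series:
R_inner film = 1/(h_i·A) = 1/(26.4×31.1) = 0.001218 K/W
R_stainless steel = L/(kA) = 0.003/(14.8×31.1) = 6.518×10^-6 K/W
R_polyisocyanurate foam = L/(kA) = 0.09/(0.0261×31.1) = 0.1109 K/W
R_total = 0.1121 K/W
Q = ΔT / R_total = 214 / 0.1121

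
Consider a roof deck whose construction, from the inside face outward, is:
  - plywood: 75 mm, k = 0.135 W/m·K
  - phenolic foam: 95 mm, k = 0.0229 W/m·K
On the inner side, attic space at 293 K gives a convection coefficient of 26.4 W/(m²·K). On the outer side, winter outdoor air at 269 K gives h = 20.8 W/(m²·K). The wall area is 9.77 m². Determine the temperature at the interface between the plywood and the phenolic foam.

Model the wall as resistances in series:
R_inner film = 1/(h_i·A) = 1/(26.4×9.77) = 0.003877 K/W
R_plywood = L/(kA) = 0.075/(0.135×9.77) = 0.05686 K/W
R_phenolic foam = L/(kA) = 0.095/(0.0229×9.77) = 0.4246 K/W
R_outer film = 1/(h_o·A) = 1/(20.8×9.77) = 0.004921 K/W
R_total = 0.4903 K/W;  Q = ΔT/R_total = 24/0.4903 = 48.95 W
T_interface = T_inner − Q·ΣR(inner→interface) = 293 − 49×0.06074

T ≈ 290 K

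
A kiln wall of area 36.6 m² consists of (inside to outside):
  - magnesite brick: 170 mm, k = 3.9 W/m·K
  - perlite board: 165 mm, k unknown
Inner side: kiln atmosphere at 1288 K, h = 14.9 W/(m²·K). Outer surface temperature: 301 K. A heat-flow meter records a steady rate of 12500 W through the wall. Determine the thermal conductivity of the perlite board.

k ≈ 0.0594 W/(m·K)

Series thermal resistances:
R_inner film = 1/(h_i·A) = 1/(14.9×36.6) = 0.001834 K/W
R_magnesite brick = L/(kA) = 0.17/(3.9×36.6) = 0.001191 K/W
Sum of known resistances R_other = 0.003025 K/W
Total R = ΔT/Q = 987/12500 = 0.07896 K/W
R_perlite board = R_total − R_other = 0.07594 K/W
k = L/(R·A) = 0.165/(0.07594×36.6)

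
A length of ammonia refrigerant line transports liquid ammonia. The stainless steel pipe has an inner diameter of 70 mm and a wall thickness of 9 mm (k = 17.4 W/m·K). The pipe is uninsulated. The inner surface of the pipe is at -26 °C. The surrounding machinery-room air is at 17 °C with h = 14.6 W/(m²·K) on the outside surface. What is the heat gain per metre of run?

q′ ≈ 172 W/m

For a radial system each layer contributes R = ln(r_out/r_in)/(2πkL); films add R = 1/(hA).
R_stainless steel pipe wall = ln(44/35)/(2π×17.4×1) = 0.002093 K/W
R_outer film = 1/(h_o·2πr_oL) = 1/(14.6×2π×0.044×1) = 0.2478 K/W
R_total = 0.2498 K/W
Q = ΔT/R_total = 43/0.2498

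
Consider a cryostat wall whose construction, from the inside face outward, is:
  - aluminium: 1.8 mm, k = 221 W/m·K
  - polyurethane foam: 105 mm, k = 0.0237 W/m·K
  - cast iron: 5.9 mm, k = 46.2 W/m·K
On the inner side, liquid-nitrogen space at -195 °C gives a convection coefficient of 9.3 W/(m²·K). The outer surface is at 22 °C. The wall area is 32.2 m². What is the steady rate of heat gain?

Q ≈ 1540 W

Series thermal resistances:
R_inner film = 1/(h_i·A) = 1/(9.3×32.2) = 0.003339 K/W
R_aluminium = L/(kA) = 0.0018/(221×32.2) = 2.529×10^-7 K/W
R_polyurethane foam = L/(kA) = 0.105/(0.0237×32.2) = 0.1376 K/W
R_cast iron = L/(kA) = 0.0059/(46.2×32.2) = 3.966×10^-6 K/W
R_total = 0.1409 K/W
Q = ΔT / R_total = 217 / 0.1409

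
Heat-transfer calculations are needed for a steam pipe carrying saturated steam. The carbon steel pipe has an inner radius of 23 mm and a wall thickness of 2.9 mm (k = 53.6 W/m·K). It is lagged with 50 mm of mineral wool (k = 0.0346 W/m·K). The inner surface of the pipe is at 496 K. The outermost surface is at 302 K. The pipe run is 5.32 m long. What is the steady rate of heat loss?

Treating each annulus and film as a series resistance:
R_carbon steel pipe wall = ln(25.9/23)/(2π×53.6×5.32) = 6.628×10^-5 K/W
R_mineral wool = ln(75.9/25.9)/(2π×0.0346×5.32) = 0.9296 K/W
R_total = 0.9297 K/W
Q = ΔT/R_total = 194/0.9297

Q ≈ 209 W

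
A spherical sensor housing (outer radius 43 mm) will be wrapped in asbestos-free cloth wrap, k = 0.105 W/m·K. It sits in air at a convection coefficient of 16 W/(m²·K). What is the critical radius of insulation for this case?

For a sphere r_cr = 2k/h = 2×0.105/16
r_cr = 13.1 mm; since the bare radius (43 mm) is above r_cr, any added insulation will reduce heat loss.

r_cr ≈ 13.1 mm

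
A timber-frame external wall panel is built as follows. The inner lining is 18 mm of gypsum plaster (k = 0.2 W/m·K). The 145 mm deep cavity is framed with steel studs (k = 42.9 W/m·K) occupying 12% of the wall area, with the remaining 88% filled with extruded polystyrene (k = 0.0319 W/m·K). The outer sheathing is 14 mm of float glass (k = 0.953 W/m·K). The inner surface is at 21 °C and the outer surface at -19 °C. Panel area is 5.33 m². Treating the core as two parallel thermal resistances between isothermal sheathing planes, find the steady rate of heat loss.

Sheathing layers in series; stud and cavity paths in parallel between them.
R_inner = 0.018/(0.2×5.33) = 0.01689 K/W
R_stud  = 0.145/(42.9×0.12×5.33) = 0.005284 K/W
R_cav   = 0.145/(0.0319×0.88×5.33) = 0.9691 K/W
1/R_core = 1/R_stud + 1/R_cav → R_core = 0.005256 K/W
R_outer = 0.014/(0.953×5.33) = 0.002756 K/W
R_total = 0.0249 K/W
Q = ΔT/R_total = 40/0.0249

Q ≈ 1610 W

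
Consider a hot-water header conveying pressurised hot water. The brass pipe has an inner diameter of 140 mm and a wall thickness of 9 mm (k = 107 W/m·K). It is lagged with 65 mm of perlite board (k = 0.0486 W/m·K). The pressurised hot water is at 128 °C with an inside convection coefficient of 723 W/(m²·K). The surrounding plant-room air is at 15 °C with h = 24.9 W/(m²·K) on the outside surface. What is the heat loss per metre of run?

Cylindrical conduction, so R = ln(r₂/r₁)/(2πkL) per layer, in series:
R_inner film = 1/(h_i·2πr₁L) = 1/(723×2π×0.07×1) = 0.003145 K/W
R_brass pipe wall = ln(79/70)/(2π×107×1) = 1.799×10^-4 K/W
R_perlite board = ln(144/79)/(2π×0.0486×1) = 1.966 K/W
R_outer film = 1/(h_o·2πr_oL) = 1/(24.9×2π×0.144×1) = 0.04439 K/W
R_total = 2.014 K/W
Q = ΔT/R_total = 113/2.014

q′ ≈ 56.1 W/m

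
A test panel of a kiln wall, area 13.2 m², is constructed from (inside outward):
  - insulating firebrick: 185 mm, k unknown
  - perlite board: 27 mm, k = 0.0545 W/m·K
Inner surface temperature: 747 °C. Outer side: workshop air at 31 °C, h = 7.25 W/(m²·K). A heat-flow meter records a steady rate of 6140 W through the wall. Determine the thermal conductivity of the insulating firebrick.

k ≈ 0.204 W/(m·K)

Series thermal resistances:
R_perlite board = L/(kA) = 0.027/(0.0545×13.2) = 0.03753 K/W
R_outer film = 1/(h_o·A) = 1/(7.25×13.2) = 0.01045 K/W
Sum of known resistances R_other = 0.04798 K/W
Total R = ΔT/Q = 716/6140 = 0.1166 K/W
R_insulating firebrick = R_total − R_other = 0.06863 K/W
k = L/(R·A) = 0.185/(0.06863×13.2)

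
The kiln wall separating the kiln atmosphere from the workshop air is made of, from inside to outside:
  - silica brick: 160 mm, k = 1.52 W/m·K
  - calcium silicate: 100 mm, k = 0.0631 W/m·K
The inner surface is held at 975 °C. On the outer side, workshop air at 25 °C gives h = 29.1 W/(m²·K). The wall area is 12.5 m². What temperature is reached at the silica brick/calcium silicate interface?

Model the wall as resistances in series:
R_silica brick = L/(kA) = 0.16/(1.52×12.5) = 0.008421 K/W
R_calcium silicate = L/(kA) = 0.1/(0.0631×12.5) = 0.1268 K/W
R_outer film = 1/(h_o·A) = 1/(29.1×12.5) = 0.002749 K/W
R_total = 0.138 K/W;  Q = ΔT/R_total = 950/0.138 = 6886 W
T_interface = T_inner − Q·ΣR(inner→interface) = 975 − 6890×0.008421

T ≈ 917 °C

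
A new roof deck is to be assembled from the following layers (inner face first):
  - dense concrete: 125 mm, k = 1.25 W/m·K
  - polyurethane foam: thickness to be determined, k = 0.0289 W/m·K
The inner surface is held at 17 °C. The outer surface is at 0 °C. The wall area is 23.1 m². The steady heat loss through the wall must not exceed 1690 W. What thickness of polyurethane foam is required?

Model the wall as resistances in series:
R_dense concrete = L/(kA) = 0.125/(1.25×23.1) = 0.004329 K/W
Sum of the known resistances R_other = 0.004329 K/W
Required total resistance R_tot = ΔT/Q_allow = 17/1690 = 0.01006 K/W
R_polyurethane foam = R_tot − R_other = 0.00573 K/W
L = R·k·A = 0.00573×0.0289×23.1

L ≈ 3.83 mm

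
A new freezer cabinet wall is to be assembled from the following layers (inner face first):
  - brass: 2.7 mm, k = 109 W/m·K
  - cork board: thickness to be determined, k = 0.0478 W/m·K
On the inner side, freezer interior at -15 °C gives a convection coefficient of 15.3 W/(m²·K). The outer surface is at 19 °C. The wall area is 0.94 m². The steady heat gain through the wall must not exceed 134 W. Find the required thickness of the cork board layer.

Treating each layer as a thermal resistance in series:
R_inner film = 1/(h_i·A) = 1/(15.3×0.94) = 0.06953 K/W
R_brass = L/(kA) = 0.0027/(109×0.94) = 2.635×10^-5 K/W
Sum of the known resistances R_other = 0.06956 K/W
Required total resistance R_tot = ΔT/Q_allow = 34/134 = 0.2537 K/W
R_cork board = R_tot − R_other = 0.1842 K/W
L = R·k·A = 0.1842×0.0478×0.94

L ≈ 8.28 mm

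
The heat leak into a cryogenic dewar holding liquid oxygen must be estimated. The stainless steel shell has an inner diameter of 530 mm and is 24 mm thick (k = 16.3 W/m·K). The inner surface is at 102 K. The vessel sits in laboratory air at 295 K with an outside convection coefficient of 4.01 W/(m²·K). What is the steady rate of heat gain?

Each spherical layer contributes R = (1/r_i − 1/r_o)/(4πk):
R_stainless steel shell = (1/0.265 − 1/0.289)/(4π×16.3) = 0.00153 K/W
R_outer film = 1/(h·4πr_o²) = 1/(4.01×4π×0.289²) = 0.2376 K/W
R_total = 0.2391 K/W
Q = ΔT/R_total = 193/0.2391

Q ≈ 807 W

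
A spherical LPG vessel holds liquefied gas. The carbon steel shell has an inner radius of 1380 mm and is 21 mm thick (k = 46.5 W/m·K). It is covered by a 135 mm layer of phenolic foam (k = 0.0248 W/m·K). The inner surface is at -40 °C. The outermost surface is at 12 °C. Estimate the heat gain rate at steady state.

Q ≈ 258 W

Radial (spherical) resistances in series:
R_carbon steel shell = (1/1.38 − 1/1.401)/(4π×46.5) = 1.859×10^-5 K/W
R_phenolic foam = (1/1.401 − 1/1.536)/(4π×0.0248) = 0.2013 K/W
R_total = 0.2013 K/W
Q = ΔT/R_total = 52/0.2013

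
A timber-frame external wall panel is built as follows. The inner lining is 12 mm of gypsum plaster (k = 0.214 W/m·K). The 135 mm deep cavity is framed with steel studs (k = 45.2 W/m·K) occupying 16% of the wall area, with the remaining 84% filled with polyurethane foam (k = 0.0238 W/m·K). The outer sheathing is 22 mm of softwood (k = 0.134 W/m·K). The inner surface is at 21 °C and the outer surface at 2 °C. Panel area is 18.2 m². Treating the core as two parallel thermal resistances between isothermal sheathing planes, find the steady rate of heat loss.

Q ≈ 1450 W

Sheathing layers in series; stud and cavity paths in parallel between them.
R_inner = 0.012/(0.214×18.2) = 0.003081 K/W
R_stud  = 0.135/(45.2×0.16×18.2) = 0.001026 K/W
R_cav   = 0.135/(0.0238×0.84×18.2) = 0.371 K/W
1/R_core = 1/R_stud + 1/R_cav → R_core = 0.001023 K/W
R_outer = 0.022/(0.134×18.2) = 0.009021 K/W
R_total = 0.01312 K/W
Q = ΔT/R_total = 19/0.01312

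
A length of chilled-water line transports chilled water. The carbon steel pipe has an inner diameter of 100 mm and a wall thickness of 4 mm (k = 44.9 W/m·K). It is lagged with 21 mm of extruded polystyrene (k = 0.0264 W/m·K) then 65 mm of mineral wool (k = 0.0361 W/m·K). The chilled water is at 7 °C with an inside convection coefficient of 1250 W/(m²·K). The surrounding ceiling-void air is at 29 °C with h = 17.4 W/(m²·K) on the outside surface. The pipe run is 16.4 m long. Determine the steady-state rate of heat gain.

Cylindrical conduction, so R = ln(r₂/r₁)/(2πkL) per layer, in series:
R_inner film = 1/(h_i·2πr₁L) = 1/(1250×2π×0.05×16.4) = 1.553×10^-4 K/W
R_carbon steel pipe wall = ln(54/50)/(2π×44.9×16.4) = 1.663×10^-5 K/W
R_extruded polystyrene = ln(75/54)/(2π×0.0264×16.4) = 0.1208 K/W
R_mineral wool = ln(140/75)/(2π×0.0361×16.4) = 0.1678 K/W
R_outer film = 1/(h_o·2πr_oL) = 1/(17.4×2π×0.14×16.4) = 0.003984 K/W
R_total = 0.2927 K/W
Q = ΔT/R_total = 22/0.2927

Q ≈ 75.2 W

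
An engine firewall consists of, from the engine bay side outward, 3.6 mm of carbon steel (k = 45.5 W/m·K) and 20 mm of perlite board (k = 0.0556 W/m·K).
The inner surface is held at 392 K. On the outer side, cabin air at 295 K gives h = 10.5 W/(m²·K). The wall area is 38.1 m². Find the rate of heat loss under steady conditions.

Series thermal resistances:
R_carbon steel = L/(kA) = 0.0036/(45.5×38.1) = 2.077×10^-6 K/W
R_perlite board = L/(kA) = 0.02/(0.0556×38.1) = 0.009441 K/W
R_outer film = 1/(h_o·A) = 1/(10.5×38.1) = 0.0025 K/W
R_total = 0.01194 K/W
Q = ΔT / R_total = 97 / 0.01194

Q ≈ 8120 W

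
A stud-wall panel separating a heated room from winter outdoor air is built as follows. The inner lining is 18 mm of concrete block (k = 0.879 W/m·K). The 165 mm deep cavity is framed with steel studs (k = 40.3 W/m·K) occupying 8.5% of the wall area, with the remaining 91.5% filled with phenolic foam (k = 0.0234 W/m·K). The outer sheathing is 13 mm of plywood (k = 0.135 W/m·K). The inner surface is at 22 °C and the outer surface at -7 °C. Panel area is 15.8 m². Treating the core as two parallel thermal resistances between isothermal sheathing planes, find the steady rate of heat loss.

Q ≈ 2780 W

Sheathing layers in series; stud and cavity paths in parallel between them.
R_inner = 0.018/(0.879×15.8) = 0.001296 K/W
R_stud  = 0.165/(40.3×0.085×15.8) = 0.003049 K/W
R_cav   = 0.165/(0.0234×0.915×15.8) = 0.4877 K/W
1/R_core = 1/R_stud + 1/R_cav → R_core = 0.00303 K/W
R_outer = 0.013/(0.135×15.8) = 0.006095 K/W
R_total = 0.01042 K/W
Q = ΔT/R_total = 29/0.01042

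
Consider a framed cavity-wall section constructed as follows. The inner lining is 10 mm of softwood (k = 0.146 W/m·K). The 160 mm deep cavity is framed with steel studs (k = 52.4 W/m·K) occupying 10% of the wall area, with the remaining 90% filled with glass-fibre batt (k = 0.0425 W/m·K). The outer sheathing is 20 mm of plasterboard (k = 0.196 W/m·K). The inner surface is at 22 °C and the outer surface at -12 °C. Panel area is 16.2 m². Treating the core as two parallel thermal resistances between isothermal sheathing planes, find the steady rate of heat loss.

Q ≈ 2740 W

Sheathing layers in series; stud and cavity paths in parallel between them.
R_inner = 0.01/(0.146×16.2) = 0.004228 K/W
R_stud  = 0.16/(52.4×0.1×16.2) = 0.001885 K/W
R_cav   = 0.16/(0.0425×0.9×16.2) = 0.2582 K/W
1/R_core = 1/R_stud + 1/R_cav → R_core = 0.001871 K/W
R_outer = 0.02/(0.196×16.2) = 0.006299 K/W
R_total = 0.0124 K/W
Q = ΔT/R_total = 34/0.0124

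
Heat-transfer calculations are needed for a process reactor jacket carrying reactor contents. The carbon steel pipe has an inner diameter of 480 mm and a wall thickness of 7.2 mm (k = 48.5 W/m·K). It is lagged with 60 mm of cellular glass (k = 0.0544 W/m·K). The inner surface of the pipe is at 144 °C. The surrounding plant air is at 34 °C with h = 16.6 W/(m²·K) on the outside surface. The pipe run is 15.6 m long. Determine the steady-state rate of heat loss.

Q ≈ 2570 W

Treating each annulus and film as a series resistance:
R_carbon steel pipe wall = ln(247.2/240)/(2π×48.5×15.6) = 6.218×10^-6 K/W
R_cellular glass = ln(307.2/247.2)/(2π×0.0544×15.6) = 0.04075 K/W
R_outer film = 1/(h_o·2πr_oL) = 1/(16.6×2π×0.3072×15.6) = 0.002001 K/W
R_total = 0.04276 K/W
Q = ΔT/R_total = 110/0.04276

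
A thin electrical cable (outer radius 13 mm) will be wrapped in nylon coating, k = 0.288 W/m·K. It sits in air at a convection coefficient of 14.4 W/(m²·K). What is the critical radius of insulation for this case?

For a cylinder r_cr = k/h = 0.288/14.4
r_cr = 20 mm; since the bare radius (13 mm) is below r_cr, adding a thin layer of insulation will *increase* heat loss.

r_cr ≈ 20 mm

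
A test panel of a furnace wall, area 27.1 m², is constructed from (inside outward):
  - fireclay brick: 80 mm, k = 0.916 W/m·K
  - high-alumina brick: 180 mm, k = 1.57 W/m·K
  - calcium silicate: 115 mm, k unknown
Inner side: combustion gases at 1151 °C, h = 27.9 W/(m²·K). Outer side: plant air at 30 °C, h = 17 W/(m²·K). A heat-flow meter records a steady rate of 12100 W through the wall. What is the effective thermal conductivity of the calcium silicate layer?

k ≈ 0.0519 W/(m·K)

Series thermal resistances:
R_inner film = 1/(h_i·A) = 1/(27.9×27.1) = 0.001323 K/W
R_fireclay brick = L/(kA) = 0.08/(0.916×27.1) = 0.003223 K/W
R_high-alumina brick = L/(kA) = 0.18/(1.57×27.1) = 0.004231 K/W
R_outer film = 1/(h_o·A) = 1/(17×27.1) = 0.002171 K/W
Sum of known resistances R_other = 0.01095 K/W
Total R = ΔT/Q = 1121/12100 = 0.09264 K/W
R_calcium silicate = R_total − R_other = 0.0817 K/W
k = L/(R·A) = 0.115/(0.0817×27.1)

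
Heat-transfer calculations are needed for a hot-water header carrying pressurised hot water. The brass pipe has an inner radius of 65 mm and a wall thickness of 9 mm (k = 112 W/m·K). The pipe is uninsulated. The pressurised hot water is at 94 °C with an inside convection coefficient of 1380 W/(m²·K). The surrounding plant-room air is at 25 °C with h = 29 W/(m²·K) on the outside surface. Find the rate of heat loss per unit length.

Treating each annulus and film as a series resistance:
R_inner film = 1/(h_i·2πr₁L) = 1/(1380×2π×0.065×1) = 0.001774 K/W
R_brass pipe wall = ln(74/65)/(2π×112×1) = 1.843×10^-4 K/W
R_outer film = 1/(h_o·2πr_oL) = 1/(29×2π×0.074×1) = 0.07416 K/W
R_total = 0.07612 K/W
Q = ΔT/R_total = 69/0.07612

q′ ≈ 906 W/m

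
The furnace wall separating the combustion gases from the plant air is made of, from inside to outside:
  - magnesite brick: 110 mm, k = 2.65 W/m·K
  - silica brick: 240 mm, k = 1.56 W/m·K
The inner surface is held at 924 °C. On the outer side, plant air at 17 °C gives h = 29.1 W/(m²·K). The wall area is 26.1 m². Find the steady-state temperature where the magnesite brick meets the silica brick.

Using the resistance-network approach (series):
R_magnesite brick = L/(kA) = 0.11/(2.65×26.1) = 0.00159 K/W
R_silica brick = L/(kA) = 0.24/(1.56×26.1) = 0.005894 K/W
R_outer film = 1/(h_o·A) = 1/(29.1×26.1) = 0.001317 K/W
R_total = 0.008802 K/W;  Q = ΔT/R_total = 907/0.008802 = 103100 W
T_interface = T_inner − Q·ΣR(inner→interface) = 924 − 103000×0.00159

T ≈ 760 °C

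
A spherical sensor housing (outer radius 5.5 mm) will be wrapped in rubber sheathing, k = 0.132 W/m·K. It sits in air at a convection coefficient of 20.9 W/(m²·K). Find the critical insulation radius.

For a sphere r_cr = 2k/h = 2×0.132/20.9
r_cr = 12.6 mm; since the bare radius (5.5 mm) is below r_cr, adding a thin layer of insulation will *increase* heat loss.

r_cr ≈ 12.6 mm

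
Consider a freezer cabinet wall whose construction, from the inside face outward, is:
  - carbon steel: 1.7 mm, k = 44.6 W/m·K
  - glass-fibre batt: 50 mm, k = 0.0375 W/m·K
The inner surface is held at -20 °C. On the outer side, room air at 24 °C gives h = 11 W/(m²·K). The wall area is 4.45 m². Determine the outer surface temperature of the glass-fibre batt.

Using the resistance-network approach (series):
R_carbon steel = L/(kA) = 0.0017/(44.6×4.45) = 8.566×10^-6 K/W
R_glass-fibre batt = L/(kA) = 0.05/(0.0375×4.45) = 0.2996 K/W
R_outer film = 1/(h_o·A) = 1/(11×4.45) = 0.02043 K/W
R_total = 0.3201 K/W;  Q = ΔT/R_total = 44/0.3201 = 137.5 W
T_interface = T_inner + Q·ΣR(inner→interface) = -20 + 137×0.2996

T ≈ 21.2 °C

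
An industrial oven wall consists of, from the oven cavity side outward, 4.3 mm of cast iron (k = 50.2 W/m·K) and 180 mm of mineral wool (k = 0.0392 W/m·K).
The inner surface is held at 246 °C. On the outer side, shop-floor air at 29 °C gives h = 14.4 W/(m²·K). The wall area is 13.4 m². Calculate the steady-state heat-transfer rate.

Treating each layer as a thermal resistance in series:
R_cast iron = L/(kA) = 0.0043/(50.2×13.4) = 6.392×10^-6 K/W
R_mineral wool = L/(kA) = 0.18/(0.0392×13.4) = 0.3427 K/W
R_outer film = 1/(h_o·A) = 1/(14.4×13.4) = 0.005182 K/W
R_total = 0.3479 K/W
Q = ΔT / R_total = 217 / 0.3479

Q ≈ 624 W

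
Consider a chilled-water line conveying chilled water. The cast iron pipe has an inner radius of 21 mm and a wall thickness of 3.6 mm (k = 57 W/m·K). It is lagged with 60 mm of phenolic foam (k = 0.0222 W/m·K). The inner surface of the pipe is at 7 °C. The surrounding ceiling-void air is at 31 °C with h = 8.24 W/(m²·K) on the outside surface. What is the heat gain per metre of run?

q′ ≈ 2.64 W/m

Radial resistances (cylindrical: R_cond = ln(r_o/r_i)/(2πkL), R_conv = 1/(h·2πrL)):
R_cast iron pipe wall = ln(24.6/21)/(2π×57×1) = 4.418×10^-4 K/W
R_phenolic foam = ln(84.6/24.6)/(2π×0.0222×1) = 8.855 K/W
R_outer film = 1/(h_o·2πr_oL) = 1/(8.24×2π×0.0846×1) = 0.2283 K/W
R_total = 9.084 K/W
Q = ΔT/R_total = 24/9.084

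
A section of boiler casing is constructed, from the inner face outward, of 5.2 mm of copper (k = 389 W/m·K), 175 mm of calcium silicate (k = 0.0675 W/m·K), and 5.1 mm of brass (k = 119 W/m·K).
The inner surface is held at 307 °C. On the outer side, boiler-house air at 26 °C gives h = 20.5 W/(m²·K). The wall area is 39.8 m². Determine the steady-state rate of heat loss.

Model the wall as resistances in series:
R_copper = L/(kA) = 0.0052/(389×39.8) = 3.359×10^-7 K/W
R_calcium silicate = L/(kA) = 0.175/(0.0675×39.8) = 0.06514 K/W
R_brass = L/(kA) = 0.0051/(119×39.8) = 1.077×10^-6 K/W
R_outer film = 1/(h_o·A) = 1/(20.5×39.8) = 0.001226 K/W
R_total = 0.06637 K/W
Q = ΔT / R_total = 281 / 0.06637

Q ≈ 4230 W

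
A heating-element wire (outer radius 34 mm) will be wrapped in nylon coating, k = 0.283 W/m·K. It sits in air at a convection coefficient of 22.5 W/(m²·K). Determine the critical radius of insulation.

r_cr ≈ 12.6 mm

For a cylinder r_cr = k/h = 0.283/22.5
r_cr = 12.6 mm; since the bare radius (34 mm) is above r_cr, any added insulation will reduce heat loss.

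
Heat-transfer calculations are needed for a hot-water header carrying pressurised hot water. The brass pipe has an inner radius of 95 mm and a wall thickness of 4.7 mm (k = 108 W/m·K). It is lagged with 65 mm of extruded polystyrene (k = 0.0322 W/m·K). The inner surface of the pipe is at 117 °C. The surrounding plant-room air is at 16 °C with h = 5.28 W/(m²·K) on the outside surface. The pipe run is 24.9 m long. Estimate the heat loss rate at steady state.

Q ≈ 944 W

Cylindrical conduction, so R = ln(r₂/r₁)/(2πkL) per layer, in series:
R_brass pipe wall = ln(99.7/95)/(2π×108×24.9) = 2.858×10^-6 K/W
R_extruded polystyrene = ln(164.7/99.7)/(2π×0.0322×24.9) = 0.09964 K/W
R_outer film = 1/(h_o·2πr_oL) = 1/(5.28×2π×0.1647×24.9) = 0.00735 K/W
R_total = 0.107 K/W
Q = ΔT/R_total = 101/0.107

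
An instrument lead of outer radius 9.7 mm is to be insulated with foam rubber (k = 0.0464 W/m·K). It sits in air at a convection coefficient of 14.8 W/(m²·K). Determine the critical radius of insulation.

r_cr ≈ 3.14 mm

For a cylinder r_cr = k/h = 0.0464/14.8
r_cr = 3.14 mm; since the bare radius (9.7 mm) is above r_cr, any added insulation will reduce heat loss.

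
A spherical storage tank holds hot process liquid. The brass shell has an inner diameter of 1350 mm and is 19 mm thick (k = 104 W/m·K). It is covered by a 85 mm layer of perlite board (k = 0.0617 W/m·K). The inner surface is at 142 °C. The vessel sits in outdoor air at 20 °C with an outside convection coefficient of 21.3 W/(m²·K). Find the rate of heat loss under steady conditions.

Q ≈ 584 W

Spherical conduction: R = (1/r_in − 1/r_out)/(4πk) per layer; series-sum.
R_brass shell = (1/0.675 − 1/0.694)/(4π×104) = 3.103×10^-5 K/W
R_perlite board = (1/0.694 − 1/0.779)/(4π×0.0617) = 0.2028 K/W
R_outer film = 1/(h·4πr_o²) = 1/(21.3×4π×0.779²) = 0.006157 K/W
R_total = 0.209 K/W
Q = ΔT/R_total = 122/0.209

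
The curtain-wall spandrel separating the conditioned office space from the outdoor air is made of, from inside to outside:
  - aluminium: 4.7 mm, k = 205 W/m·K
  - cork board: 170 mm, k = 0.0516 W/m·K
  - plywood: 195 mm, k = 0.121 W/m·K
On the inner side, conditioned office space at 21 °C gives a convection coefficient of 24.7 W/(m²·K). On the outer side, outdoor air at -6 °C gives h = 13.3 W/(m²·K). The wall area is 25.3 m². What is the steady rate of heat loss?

Series thermal resistances:
R_inner film = 1/(h_i·A) = 1/(24.7×25.3) = 0.0016 K/W
R_aluminium = L/(kA) = 0.0047/(205×25.3) = 9.062×10^-7 K/W
R_cork board = L/(kA) = 0.17/(0.0516×25.3) = 0.1302 K/W
R_plywood = L/(kA) = 0.195/(0.121×25.3) = 0.0637 K/W
R_outer film = 1/(h_o·A) = 1/(13.3×25.3) = 0.002972 K/W
R_total = 0.1985 K/W
Q = ΔT / R_total = 27 / 0.1985

Q ≈ 136 W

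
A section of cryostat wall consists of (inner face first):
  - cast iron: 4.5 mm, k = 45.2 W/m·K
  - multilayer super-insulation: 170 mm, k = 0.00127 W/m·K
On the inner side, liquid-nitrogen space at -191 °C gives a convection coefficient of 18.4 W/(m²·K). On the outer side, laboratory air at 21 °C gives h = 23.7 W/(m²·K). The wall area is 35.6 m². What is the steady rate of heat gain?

Model the wall as resistances in series:
R_inner film = 1/(h_i·A) = 1/(18.4×35.6) = 0.001527 K/W
R_cast iron = L/(kA) = 0.0045/(45.2×35.6) = 2.797×10^-6 K/W
R_multilayer super-insulation = L/(kA) = 0.17/(0.00127×35.6) = 3.76 K/W
R_outer film = 1/(h_o·A) = 1/(23.7×35.6) = 0.001185 K/W
R_total = 3.763 K/W
Q = ΔT / R_total = 212 / 3.763

Q ≈ 56.3 W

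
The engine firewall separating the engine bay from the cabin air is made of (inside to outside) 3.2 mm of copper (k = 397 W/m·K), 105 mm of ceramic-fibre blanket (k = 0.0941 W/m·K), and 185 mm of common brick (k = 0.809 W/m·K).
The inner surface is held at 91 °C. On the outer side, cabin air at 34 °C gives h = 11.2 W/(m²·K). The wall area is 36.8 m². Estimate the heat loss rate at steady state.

Q ≈ 1460 W

Model the wall as resistances in series:
R_copper = L/(kA) = 0.0032/(397×36.8) = 2.19×10^-7 K/W
R_ceramic-fibre blanket = L/(kA) = 0.105/(0.0941×36.8) = 0.03032 K/W
R_common brick = L/(kA) = 0.185/(0.809×36.8) = 0.006214 K/W
R_outer film = 1/(h_o·A) = 1/(11.2×36.8) = 0.002426 K/W
R_total = 0.03896 K/W
Q = ΔT / R_total = 57 / 0.03896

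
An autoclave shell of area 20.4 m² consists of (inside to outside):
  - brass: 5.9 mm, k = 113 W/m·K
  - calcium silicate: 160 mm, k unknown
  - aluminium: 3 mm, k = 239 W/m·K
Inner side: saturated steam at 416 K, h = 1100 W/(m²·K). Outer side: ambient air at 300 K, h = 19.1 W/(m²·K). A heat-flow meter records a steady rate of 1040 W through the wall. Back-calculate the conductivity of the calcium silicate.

Series thermal resistances:
R_inner film = 1/(h_i·A) = 1/(1100×20.4) = 4.456×10^-5 K/W
R_brass = L/(kA) = 0.0059/(113×20.4) = 2.559×10^-6 K/W
R_aluminium = L/(kA) = 0.003/(239×20.4) = 6.153×10^-7 K/W
R_outer film = 1/(h_o·A) = 1/(19.1×20.4) = 0.002566 K/W
Sum of known resistances R_other = 0.002614 K/W
Total R = ΔT/Q = 116/1040 = 0.1115 K/W
R_calcium silicate = R_total − R_other = 0.1089 K/W
k = L/(R·A) = 0.16/(0.1089×20.4)

k ≈ 0.072 W/(m·K)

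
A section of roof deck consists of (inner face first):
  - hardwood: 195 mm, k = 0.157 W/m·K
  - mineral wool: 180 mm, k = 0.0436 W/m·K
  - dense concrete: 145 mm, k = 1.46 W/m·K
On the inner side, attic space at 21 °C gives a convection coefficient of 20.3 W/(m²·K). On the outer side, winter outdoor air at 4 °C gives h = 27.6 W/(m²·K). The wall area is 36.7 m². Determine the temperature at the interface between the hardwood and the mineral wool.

T ≈ 17 °C

Thermal resistances in series:
R_inner film = 1/(h_i·A) = 1/(20.3×36.7) = 0.001342 K/W
R_hardwood = L/(kA) = 0.195/(0.157×36.7) = 0.03384 K/W
R_mineral wool = L/(kA) = 0.18/(0.0436×36.7) = 0.1125 K/W
R_dense concrete = L/(kA) = 0.145/(1.46×36.7) = 0.002706 K/W
R_outer film = 1/(h_o·A) = 1/(27.6×36.7) = 9.872×10^-4 K/W
R_total = 0.1514 K/W;  Q = ΔT/R_total = 17/0.1514 = 112.3 W
T_interface = T_inner − Q·ΣR(inner→interface) = 21 − 112×0.03519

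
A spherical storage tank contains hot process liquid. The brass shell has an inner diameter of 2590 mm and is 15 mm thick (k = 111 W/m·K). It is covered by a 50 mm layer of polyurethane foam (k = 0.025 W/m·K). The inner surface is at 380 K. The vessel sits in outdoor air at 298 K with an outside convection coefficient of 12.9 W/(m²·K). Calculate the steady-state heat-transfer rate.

Q ≈ 885 W

Each spherical layer contributes R = (1/r_i − 1/r_o)/(4πk):
R_brass shell = (1/1.295 − 1/1.31)/(4π×111) = 6.339×10^-6 K/W
R_polyurethane foam = (1/1.31 − 1/1.36)/(4π×0.025) = 0.08933 K/W
R_outer film = 1/(h·4πr_o²) = 1/(12.9×4π×1.36²) = 0.003335 K/W
R_total = 0.09267 K/W
Q = ΔT/R_total = 82/0.09267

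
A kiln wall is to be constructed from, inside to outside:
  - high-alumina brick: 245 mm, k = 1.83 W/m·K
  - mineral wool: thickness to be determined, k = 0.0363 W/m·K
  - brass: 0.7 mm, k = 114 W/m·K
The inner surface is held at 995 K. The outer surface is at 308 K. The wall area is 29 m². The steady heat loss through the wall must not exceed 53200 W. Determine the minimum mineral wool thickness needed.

L ≈ 8.73 mm

Using the resistance-network approach (series):
R_high-alumina brick = L/(kA) = 0.245/(1.83×29) = 0.004617 K/W
R_brass = L/(kA) = 0.0007/(114×29) = 2.117×10^-7 K/W
Sum of the known resistances R_other = 0.004617 K/W
Required total resistance R_tot = ΔT/Q_allow = 687/53200 = 0.01291 K/W
R_mineral wool = R_tot − R_other = 0.008297 K/W
L = R·k·A = 0.008297×0.0363×29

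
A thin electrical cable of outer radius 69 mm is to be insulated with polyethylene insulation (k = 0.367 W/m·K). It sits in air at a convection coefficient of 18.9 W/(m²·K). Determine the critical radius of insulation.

r_cr ≈ 19.4 mm

For a cylinder r_cr = k/h = 0.367/18.9
r_cr = 19.4 mm; since the bare radius (69 mm) is above r_cr, any added insulation will reduce heat loss.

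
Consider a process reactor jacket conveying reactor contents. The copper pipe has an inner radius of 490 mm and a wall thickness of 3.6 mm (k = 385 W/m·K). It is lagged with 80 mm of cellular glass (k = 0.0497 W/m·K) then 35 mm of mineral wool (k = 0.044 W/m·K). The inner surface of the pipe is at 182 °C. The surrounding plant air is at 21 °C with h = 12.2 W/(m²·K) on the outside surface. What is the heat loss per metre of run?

q′ ≈ 225 W/m

Cylindrical conduction, so R = ln(r₂/r₁)/(2πkL) per layer, in series:
R_copper pipe wall = ln(493.6/490)/(2π×385×1) = 3.026×10^-6 K/W
R_cellular glass = ln(573.6/493.6)/(2π×0.0497×1) = 0.481 K/W
R_mineral wool = ln(608.6/573.6)/(2π×0.044×1) = 0.2142 K/W
R_outer film = 1/(h_o·2πr_oL) = 1/(12.2×2π×0.6086×1) = 0.02144 K/W
R_total = 0.7167 K/W
Q = ΔT/R_total = 161/0.7167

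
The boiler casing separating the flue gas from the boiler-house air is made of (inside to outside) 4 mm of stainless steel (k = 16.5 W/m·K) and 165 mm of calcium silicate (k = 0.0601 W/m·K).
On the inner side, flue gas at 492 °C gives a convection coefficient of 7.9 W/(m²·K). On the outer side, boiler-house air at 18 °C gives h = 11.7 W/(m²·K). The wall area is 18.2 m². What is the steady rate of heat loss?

Q ≈ 2920 W

Series thermal resistances:
R_inner film = 1/(h_i·A) = 1/(7.9×18.2) = 0.006955 K/W
R_stainless steel = L/(kA) = 0.004/(16.5×18.2) = 1.332×10^-5 K/W
R_calcium silicate = L/(kA) = 0.165/(0.0601×18.2) = 0.1508 K/W
R_outer film = 1/(h_o·A) = 1/(11.7×18.2) = 0.004696 K/W
R_total = 0.1625 K/W
Q = ΔT / R_total = 474 / 0.1625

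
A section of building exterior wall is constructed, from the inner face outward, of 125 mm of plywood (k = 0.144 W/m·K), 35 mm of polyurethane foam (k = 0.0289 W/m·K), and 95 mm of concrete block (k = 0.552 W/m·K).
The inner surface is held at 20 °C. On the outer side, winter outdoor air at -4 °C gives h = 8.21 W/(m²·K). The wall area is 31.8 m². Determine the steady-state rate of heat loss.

Model the wall as resistances in series:
R_plywood = L/(kA) = 0.125/(0.144×31.8) = 0.0273 K/W
R_polyurethane foam = L/(kA) = 0.035/(0.0289×31.8) = 0.03808 K/W
R_concrete block = L/(kA) = 0.095/(0.552×31.8) = 0.005412 K/W
R_outer film = 1/(h_o·A) = 1/(8.21×31.8) = 0.00383 K/W
R_total = 0.07462 K/W
Q = ΔT / R_total = 24 / 0.07462

Q ≈ 322 W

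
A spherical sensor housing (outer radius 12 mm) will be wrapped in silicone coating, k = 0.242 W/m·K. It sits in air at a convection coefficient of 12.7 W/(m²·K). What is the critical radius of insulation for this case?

For a sphere r_cr = 2k/h = 2×0.242/12.7
r_cr = 38.1 mm; since the bare radius (12 mm) is below r_cr, adding a thin layer of insulation will *increase* heat loss.

r_cr ≈ 38.1 mm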